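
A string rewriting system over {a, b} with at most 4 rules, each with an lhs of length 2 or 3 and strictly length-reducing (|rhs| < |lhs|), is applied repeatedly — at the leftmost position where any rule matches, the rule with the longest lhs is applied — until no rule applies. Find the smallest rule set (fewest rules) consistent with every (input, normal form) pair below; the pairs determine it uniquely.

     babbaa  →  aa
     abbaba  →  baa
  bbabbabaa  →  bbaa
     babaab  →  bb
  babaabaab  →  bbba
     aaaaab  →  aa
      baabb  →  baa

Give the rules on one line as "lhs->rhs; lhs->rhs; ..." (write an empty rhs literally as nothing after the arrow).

  | babbaa => aabaa => baaa => bab => aa
  | abbaba => abaaa => baa
  | bbabbabaa => baababaa => bbaabaa => bbbaaa => bbbab => bbaa
  | babaab => aaaab => abab => bb

aaa->ab; aab->ba; aba->b; bab->aa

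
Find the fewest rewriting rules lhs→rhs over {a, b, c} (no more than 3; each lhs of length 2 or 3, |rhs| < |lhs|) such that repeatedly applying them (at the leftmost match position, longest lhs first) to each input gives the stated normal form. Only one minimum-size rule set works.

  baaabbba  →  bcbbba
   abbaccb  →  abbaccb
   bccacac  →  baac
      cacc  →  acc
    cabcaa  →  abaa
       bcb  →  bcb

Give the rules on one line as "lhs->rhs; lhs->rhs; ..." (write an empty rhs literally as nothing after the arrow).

aaa->c; ca->a

  | baaabbba => bcbbba
  | abbaccb
  | bccacac => bcacac => bacac => baac
  | cacc => acc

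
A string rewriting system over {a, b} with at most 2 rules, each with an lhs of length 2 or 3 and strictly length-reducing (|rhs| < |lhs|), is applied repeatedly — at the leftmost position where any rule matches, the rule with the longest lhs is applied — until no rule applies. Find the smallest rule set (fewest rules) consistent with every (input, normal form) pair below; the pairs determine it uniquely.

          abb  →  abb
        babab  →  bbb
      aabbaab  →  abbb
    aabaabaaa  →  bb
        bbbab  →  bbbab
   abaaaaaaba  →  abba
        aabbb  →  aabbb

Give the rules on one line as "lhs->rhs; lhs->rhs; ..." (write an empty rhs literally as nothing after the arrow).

  | abb
  | babab => bbb
  | aabbaab => aababb => abbb
  | aabaabaaa => ababaaa => bbaaa => baba => bb

aba->b; baa->ab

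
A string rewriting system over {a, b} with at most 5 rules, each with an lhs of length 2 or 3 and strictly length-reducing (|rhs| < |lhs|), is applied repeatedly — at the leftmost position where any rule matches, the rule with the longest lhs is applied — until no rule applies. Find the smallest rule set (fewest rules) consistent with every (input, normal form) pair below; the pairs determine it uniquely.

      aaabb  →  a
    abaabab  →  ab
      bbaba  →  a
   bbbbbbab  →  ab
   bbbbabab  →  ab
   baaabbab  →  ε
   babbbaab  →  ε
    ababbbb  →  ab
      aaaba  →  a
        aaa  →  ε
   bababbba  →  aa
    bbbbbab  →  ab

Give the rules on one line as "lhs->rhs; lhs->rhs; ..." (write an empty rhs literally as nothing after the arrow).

  | aaabb => bb => a
  | abaabab => aaabab => bab => ab
  | bbaba => aaba => a
  | bbbbbbab => abbbbab => aabbab => bab => ab

aaa->; aab->; ba->a; bb->a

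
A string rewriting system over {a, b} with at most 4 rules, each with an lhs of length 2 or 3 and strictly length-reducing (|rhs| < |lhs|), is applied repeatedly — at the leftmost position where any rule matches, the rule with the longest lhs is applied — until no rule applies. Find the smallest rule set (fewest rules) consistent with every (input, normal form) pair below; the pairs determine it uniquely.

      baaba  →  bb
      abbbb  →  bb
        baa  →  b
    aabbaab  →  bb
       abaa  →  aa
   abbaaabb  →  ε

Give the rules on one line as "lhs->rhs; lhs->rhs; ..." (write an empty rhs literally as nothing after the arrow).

  | baaba => baba => bba => bb
  | abbbb => bb
  | baa => ba => b
  | aabbaab => baab => bab => bb

aab->; ab->; abb->; ba->b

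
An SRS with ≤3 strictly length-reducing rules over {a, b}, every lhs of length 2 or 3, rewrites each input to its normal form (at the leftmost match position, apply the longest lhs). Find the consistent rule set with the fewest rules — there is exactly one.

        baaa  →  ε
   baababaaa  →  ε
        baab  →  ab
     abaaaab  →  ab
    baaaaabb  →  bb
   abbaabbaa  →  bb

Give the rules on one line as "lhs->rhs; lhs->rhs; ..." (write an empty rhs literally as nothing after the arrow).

  | baaa => aa => ε
  | baababaaa => ababaaa => bbbaaa => bbaa => ba => ε
  | baab => ab
  | abaaaab => bbaaab => baab => ab

aa->; aba->bb; ba->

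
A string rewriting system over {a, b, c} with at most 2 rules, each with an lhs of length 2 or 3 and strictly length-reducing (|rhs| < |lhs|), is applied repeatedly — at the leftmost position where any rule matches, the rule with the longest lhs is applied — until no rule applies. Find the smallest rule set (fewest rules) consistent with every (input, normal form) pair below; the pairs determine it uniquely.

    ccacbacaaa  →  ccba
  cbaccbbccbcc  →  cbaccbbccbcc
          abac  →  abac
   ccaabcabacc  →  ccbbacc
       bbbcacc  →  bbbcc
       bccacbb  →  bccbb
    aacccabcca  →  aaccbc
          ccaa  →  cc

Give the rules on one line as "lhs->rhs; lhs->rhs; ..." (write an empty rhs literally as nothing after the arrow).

  | ccacbacaaa => ccbacaaa => ccbaca => ccba
  | cbaccbbccbcc
  | abac
  | ccaabcabacc => ccbcabacc => ccbbacc

ca->; caa->c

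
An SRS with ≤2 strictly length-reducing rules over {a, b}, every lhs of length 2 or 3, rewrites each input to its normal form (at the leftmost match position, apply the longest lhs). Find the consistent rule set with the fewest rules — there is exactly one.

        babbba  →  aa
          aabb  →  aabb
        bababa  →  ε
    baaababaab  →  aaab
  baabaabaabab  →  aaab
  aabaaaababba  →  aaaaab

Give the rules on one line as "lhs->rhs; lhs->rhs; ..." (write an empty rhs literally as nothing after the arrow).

  | babbba => bbba => aa
  | aabb
  | bababa => baba => ba => ε
  | baaababaab => aababaab => aabaab => aaab

ba->; bbb->a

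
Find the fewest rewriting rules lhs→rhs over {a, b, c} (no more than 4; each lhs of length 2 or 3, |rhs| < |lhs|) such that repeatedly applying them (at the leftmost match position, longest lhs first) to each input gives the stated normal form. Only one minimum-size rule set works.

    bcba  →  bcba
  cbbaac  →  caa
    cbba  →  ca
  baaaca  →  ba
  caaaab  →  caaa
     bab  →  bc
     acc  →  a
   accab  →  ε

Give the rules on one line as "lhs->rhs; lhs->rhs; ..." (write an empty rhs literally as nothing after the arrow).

ab->c; ac->a; aca->b; bb->

  | bcba
  | cbbaac => caac => caa
  | cbba => ca
  | baaaca => baab => bac => ba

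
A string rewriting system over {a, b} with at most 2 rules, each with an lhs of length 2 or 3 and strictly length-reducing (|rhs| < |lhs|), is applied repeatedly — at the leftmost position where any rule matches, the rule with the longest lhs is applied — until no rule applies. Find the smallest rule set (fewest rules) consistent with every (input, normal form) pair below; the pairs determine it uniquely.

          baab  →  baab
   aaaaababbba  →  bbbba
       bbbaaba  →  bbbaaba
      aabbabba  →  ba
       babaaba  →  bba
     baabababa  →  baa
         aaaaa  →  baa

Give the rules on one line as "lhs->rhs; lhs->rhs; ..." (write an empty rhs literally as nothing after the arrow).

  | baab
  | aaaaababbba => baababbba => baaabba => bbbba
  | bbbaaba
  | aabbabba => aababa => aaaa => ba

aaa->b; bab->a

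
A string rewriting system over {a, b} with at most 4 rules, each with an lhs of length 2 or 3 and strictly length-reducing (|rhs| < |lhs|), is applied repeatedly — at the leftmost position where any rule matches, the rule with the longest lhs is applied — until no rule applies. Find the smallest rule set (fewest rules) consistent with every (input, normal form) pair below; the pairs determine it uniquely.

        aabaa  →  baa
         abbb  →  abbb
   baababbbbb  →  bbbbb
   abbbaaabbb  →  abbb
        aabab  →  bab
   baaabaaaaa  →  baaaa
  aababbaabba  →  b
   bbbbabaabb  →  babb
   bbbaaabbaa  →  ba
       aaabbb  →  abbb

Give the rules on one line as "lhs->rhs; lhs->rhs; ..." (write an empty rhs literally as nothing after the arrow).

aab->b; aba->; bba->

  | aabaa => baa
  | abbb
  | baababbbbb => bbabbbbb => bbbbb
  | abbbaaabbb => abaabbb => abbb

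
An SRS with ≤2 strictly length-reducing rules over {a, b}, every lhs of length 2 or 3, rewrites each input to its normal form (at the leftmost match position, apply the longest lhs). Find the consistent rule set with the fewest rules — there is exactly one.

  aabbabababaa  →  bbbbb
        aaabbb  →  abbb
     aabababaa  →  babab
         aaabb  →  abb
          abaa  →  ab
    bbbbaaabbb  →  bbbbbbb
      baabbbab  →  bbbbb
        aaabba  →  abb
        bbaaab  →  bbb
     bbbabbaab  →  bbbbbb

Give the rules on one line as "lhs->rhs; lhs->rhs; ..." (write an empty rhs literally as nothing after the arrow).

  | aabbabababaa => bbabababaa => bbbababaa => bbbbabaa => bbbbbaa => bbbbba => bbbbb
  | aaabbb => abbb
  | aabababaa => bababaa => babab
  | aaabb => abb

aa->; bba->bb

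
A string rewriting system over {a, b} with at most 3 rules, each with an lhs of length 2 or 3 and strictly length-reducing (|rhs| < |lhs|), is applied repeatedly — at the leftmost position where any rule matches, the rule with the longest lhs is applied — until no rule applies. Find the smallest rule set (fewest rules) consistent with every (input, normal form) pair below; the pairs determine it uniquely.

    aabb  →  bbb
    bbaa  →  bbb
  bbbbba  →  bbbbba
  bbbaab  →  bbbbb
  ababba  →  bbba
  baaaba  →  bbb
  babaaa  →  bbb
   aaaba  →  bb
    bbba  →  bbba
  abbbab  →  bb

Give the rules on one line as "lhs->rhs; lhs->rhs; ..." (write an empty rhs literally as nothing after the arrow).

aa->b; ab->a

  | aabb => bbb
  | bbaa => bbb
  | bbbbba
  | bbbaab => bbbbb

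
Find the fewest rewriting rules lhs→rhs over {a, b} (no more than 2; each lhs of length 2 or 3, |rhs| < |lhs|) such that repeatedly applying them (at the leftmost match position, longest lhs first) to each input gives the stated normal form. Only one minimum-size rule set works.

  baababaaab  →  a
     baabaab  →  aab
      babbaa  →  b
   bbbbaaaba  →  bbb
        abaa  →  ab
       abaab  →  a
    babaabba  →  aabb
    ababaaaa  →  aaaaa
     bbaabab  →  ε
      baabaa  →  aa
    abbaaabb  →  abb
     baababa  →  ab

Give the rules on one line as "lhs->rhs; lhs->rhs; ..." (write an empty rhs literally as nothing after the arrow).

ba->b; bab->

  | baababaaab => bababaaab => abaaab => abaab => abab => a
  | baabaab => babaab => aab
  | babbaa => baa => ba => b
  | bbbbaaaba => bbbbaaba => bbbbaba => bbba => bbb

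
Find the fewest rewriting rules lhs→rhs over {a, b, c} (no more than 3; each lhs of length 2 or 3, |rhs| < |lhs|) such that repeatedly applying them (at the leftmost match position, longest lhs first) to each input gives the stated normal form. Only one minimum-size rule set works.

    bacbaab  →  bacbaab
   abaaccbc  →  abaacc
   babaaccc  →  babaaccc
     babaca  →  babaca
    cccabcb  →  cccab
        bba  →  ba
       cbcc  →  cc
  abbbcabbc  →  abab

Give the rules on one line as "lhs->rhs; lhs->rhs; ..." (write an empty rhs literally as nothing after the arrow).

bba->ba; bc->

  | bacbaab
  | abaaccbc => abaacc
  | babaaccc
  | babaca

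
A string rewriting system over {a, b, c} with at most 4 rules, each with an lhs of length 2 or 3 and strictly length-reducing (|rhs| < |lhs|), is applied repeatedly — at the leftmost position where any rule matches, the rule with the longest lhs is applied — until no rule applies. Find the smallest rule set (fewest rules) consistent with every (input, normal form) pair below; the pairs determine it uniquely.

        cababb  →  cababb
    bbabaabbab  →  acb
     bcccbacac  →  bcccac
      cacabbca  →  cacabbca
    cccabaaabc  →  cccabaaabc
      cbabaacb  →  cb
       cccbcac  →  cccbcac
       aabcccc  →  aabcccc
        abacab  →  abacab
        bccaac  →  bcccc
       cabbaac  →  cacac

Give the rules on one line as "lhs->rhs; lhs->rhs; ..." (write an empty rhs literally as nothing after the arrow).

aac->ba; bba->c; caa->cc; cba->

  | cababb
  | bbabaabbab => cbaabbab => abbab => acb
  | bcccbacac => bcccac
  | cacabbca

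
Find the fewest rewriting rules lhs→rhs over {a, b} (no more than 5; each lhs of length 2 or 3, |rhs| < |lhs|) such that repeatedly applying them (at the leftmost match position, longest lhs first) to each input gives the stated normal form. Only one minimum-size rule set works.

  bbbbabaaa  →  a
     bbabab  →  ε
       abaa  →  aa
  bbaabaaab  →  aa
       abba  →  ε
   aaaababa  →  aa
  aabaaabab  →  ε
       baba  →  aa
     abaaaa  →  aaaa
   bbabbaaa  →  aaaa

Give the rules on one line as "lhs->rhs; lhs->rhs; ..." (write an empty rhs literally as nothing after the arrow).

aab->; ab->; ba->; bab->a

  | bbbbabaaa => bbbaaaa => bbaaa => baa => a
  | bbabab => baab => ab => ε
  | abaa => aa
  | bbaabaaab => babaaab => aaaab => aa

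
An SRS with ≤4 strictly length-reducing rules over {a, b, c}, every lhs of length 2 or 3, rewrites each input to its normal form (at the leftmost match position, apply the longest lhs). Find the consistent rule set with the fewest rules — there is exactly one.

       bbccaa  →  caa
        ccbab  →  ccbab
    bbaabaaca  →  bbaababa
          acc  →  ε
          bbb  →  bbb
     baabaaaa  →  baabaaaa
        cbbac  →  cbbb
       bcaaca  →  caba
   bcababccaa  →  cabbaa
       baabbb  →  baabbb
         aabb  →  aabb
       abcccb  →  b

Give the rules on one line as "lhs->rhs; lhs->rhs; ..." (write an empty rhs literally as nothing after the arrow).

ac->b; bc->; bca->ca

  | bbccaa => bcaa => caa
  | ccbab
  | bbaabaaca => bbaababa
  | acc => bc => ε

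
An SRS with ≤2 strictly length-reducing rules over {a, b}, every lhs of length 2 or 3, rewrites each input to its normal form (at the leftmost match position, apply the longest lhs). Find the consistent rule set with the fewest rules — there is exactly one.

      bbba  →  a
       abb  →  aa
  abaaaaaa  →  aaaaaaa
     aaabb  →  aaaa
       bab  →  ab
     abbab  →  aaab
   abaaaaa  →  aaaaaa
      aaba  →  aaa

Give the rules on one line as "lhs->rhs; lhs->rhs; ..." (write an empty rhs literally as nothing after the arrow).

  | bbba => bba => ba => a
  | abb => aa
  | abaaaaaa => aaaaaaa
  | aaabb => aaaa

abb->aa; ba->a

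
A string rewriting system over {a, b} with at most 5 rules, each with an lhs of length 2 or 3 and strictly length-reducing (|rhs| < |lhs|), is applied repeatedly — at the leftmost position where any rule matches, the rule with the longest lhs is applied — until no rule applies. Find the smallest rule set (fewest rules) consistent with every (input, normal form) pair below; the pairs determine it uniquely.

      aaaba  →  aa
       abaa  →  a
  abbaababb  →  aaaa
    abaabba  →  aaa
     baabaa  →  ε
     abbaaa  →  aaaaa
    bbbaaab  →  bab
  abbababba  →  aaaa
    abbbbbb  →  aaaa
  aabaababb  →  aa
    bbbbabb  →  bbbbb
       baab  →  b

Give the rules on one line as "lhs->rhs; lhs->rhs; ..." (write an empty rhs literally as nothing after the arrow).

  | aaaba => aa
  | abaa => a
  | abbaababb => aaaababb => aaabb => aaaa
  | abaabba => abba => aaa

aba->; abb->aa; baa->; bba->b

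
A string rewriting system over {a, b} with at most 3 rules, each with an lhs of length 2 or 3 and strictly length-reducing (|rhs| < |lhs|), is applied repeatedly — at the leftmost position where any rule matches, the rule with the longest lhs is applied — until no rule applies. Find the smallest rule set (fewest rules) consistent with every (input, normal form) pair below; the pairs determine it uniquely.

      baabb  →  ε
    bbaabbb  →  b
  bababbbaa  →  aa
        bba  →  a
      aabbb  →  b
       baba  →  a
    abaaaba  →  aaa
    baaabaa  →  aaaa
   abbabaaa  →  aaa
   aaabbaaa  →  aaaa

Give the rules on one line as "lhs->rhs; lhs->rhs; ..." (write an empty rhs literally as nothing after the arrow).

  | baabb => aabb => ab => ε
  | bbaabbb => baabbb => aabbb => abb => b
  | bababbbaa => ababbbaa => abbbaa => bbaa => baa => aa
  | bba => ba => a

ab->; ba->a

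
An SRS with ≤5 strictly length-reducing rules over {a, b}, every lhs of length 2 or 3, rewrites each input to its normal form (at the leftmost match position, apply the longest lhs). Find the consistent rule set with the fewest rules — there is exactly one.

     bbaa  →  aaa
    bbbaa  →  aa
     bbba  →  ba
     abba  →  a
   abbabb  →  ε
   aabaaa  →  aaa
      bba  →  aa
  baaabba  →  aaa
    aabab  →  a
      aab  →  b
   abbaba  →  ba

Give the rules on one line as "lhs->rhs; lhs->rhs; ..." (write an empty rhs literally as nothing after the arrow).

  | bbaa => aaa
  | bbbaa => abaa => baa => aa
  | bbba => aba => ba
  | abba => a

ab->b; abb->; baa->aa; bb->a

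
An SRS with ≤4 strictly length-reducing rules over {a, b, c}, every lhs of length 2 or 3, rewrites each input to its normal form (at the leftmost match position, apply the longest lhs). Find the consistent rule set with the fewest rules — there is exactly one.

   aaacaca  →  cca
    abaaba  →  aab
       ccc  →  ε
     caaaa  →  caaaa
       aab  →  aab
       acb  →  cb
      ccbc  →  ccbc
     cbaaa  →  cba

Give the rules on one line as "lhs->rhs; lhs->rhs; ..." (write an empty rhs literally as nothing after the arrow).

ac->c; baa->b; bba->ab; ccc->

  | aaacaca => aacaca => acaca => caca => cca
  | abaaba => abba => aab
  | ccc => ε
  | caaaa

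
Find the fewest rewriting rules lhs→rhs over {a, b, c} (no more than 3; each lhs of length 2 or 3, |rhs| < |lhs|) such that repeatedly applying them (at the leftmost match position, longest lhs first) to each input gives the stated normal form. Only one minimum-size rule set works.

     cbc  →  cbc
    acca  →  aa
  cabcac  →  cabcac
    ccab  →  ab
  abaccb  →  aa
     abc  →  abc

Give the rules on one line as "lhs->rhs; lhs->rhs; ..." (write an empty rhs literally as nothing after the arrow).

  | cbc
  | acca => aa
  | cabcac
  | ccab => ab

bab->a; cc->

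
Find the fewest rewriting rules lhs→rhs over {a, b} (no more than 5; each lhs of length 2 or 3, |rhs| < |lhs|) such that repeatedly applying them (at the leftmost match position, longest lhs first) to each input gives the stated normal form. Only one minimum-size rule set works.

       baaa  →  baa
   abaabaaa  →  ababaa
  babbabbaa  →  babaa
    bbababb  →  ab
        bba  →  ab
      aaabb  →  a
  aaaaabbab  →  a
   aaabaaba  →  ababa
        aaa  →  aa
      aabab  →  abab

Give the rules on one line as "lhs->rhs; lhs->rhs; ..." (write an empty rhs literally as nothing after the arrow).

aaa->aa; aab->ab; bb->; bba->ab

  | baaa => baa
  | abaabaaa => ababaaa => ababaa
  | babbabbaa => baabbbaa => babbbaa => babaa
  | bbababb => abbabb => aabbb => abbb => ab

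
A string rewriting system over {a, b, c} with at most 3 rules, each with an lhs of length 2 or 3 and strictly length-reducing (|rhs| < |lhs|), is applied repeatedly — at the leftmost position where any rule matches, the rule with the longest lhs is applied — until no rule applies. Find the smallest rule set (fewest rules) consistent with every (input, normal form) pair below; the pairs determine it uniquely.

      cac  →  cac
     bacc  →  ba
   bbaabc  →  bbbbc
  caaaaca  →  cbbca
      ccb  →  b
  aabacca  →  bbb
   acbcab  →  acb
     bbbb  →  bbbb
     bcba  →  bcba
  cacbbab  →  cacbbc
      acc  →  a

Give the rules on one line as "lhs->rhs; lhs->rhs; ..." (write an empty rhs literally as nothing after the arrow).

aa->b; ab->c; cc->

  | cac
  | bacc => ba
  | bbaabc => bbbbc
  | caaaaca => cbaaca => cbbca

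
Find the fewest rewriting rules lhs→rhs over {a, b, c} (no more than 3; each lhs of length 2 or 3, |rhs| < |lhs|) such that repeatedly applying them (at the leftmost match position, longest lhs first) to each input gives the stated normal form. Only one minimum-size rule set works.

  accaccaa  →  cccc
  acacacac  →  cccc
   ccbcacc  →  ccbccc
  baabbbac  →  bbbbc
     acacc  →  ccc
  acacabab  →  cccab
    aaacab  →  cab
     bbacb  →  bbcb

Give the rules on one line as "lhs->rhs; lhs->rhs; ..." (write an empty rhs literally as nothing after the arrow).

  | accaccaa => ccaccaa => ccccaa => cccc
  | acacacac => cacacac => ccacac => cccac => cccc
  | ccbcacc => ccbccc
  | baabbbac => bbbbac => bbbbc

aa->; aba->ca; ac->c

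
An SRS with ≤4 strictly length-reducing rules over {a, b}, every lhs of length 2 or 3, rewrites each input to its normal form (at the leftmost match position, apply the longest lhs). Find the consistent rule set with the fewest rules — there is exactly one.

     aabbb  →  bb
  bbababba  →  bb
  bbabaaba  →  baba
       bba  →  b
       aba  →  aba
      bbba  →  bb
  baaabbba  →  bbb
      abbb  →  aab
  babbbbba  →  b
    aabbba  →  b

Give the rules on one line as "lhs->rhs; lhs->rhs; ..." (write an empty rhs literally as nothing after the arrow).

  | aabbb => aaab => bb
  | bbababba => bbabba => bbba => bb
  | bbabaaba => bbaaba => baba
  | bba => b

aaa->b; abb->aa; baa->aa; bba->b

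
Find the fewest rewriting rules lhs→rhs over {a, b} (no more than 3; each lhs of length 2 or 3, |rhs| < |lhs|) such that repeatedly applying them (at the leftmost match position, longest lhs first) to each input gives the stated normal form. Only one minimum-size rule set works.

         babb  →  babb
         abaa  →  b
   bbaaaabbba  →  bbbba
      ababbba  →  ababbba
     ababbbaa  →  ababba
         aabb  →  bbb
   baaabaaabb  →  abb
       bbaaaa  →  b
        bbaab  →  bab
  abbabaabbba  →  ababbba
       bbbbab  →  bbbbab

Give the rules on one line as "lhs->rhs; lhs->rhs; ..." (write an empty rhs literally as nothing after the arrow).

aa->b; baa->a

  | babb
  | abaa => aa => b
  | bbaaaabbba => baaabbba => aabbba => bbbba
  | ababbba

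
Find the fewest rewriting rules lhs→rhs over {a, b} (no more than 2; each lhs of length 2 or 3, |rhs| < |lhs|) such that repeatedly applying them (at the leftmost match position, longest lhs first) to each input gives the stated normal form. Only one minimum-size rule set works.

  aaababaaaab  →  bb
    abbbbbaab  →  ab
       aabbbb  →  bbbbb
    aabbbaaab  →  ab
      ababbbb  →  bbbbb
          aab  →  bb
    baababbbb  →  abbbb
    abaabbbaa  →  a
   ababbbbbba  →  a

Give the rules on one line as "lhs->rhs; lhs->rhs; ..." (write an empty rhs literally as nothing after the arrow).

aa->b; ba->a

  | aaababaaaab => bababaaaab => ababaaaab => aabaaaab => bbaaaab => baaaab => aaaab => baab => aab => bb
  | abbbbbaab => abbbbaab => abbbaab => abbaab => abaab => aaab => bab => ab
  | aabbbb => bbbbb
  | aabbbaaab => bbbbaaab => bbbaaab => bbaaab => baaab => aaab => bab => ab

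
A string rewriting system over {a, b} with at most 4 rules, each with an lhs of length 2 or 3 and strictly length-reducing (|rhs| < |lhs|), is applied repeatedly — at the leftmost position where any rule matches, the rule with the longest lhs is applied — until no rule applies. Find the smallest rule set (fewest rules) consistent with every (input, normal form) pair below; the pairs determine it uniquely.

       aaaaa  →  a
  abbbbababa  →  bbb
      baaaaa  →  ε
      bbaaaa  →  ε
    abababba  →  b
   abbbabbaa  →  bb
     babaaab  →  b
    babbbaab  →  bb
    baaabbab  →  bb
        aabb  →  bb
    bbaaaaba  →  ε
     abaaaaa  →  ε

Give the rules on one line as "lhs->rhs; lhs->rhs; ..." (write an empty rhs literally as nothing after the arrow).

aa->; ab->b; ba->

  | aaaaa => aaa => a
  | abbbbababa => bbbbababa => bbbbaba => bbbba => bbb
  | baaaaa => aaaa => aa => ε
  | bbaaaa => baaa => aa => ε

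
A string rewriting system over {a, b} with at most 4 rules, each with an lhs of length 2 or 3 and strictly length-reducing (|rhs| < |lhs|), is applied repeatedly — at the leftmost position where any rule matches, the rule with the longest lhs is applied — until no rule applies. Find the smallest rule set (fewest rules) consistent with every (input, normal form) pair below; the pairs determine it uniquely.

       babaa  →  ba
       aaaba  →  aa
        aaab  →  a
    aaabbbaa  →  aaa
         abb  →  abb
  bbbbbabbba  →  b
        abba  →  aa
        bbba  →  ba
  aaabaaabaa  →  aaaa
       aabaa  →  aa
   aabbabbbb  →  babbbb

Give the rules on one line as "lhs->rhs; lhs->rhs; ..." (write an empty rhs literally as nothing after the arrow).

aab->; aba->; bba->a

  | babaa => ba
  | aaaba => aa
  | aaab => a
  | aaabbbaa => abbaa => aaa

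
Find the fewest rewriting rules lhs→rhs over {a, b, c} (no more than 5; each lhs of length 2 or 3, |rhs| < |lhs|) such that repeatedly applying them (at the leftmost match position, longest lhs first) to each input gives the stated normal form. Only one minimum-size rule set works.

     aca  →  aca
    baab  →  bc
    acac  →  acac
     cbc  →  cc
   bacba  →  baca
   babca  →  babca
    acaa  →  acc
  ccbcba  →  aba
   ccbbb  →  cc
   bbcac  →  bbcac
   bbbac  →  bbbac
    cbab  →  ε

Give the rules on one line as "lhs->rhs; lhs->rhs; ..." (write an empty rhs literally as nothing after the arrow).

aa->c; cab->; cb->c; ccc->a

  | aca
  | baab => bcb => bc
  | acac
  | cbc => cc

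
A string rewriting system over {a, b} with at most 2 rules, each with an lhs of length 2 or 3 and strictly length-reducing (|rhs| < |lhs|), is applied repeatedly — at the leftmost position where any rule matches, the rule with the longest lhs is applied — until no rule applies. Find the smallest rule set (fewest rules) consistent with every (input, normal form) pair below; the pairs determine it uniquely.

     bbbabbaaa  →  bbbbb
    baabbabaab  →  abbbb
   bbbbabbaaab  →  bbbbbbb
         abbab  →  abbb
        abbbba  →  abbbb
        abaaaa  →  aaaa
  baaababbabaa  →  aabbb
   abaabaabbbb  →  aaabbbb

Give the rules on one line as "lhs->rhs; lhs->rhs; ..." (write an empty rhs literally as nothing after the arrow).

ba->; bba->bb

  | bbbabbaaa => bbbbbaaa => bbbbbaa => bbbbba => bbbbb
  | baabbabaab => abbabaab => abbbaab => abbbab => abbbb
  | bbbbabbaaab => bbbbbbaaab => bbbbbbaab => bbbbbbab => bbbbbbb
  | abbab => abbb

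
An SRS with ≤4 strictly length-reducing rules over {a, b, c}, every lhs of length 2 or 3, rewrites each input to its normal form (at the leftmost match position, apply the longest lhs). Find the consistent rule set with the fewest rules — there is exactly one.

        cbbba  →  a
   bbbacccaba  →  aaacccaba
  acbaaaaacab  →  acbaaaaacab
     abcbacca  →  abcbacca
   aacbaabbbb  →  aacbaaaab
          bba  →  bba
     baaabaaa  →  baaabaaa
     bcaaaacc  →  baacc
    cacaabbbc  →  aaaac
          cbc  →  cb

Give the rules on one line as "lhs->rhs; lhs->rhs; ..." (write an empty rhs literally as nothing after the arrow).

  | cbbba => caaa => a
  | bbbacccaba => aaacccaba
  | acbaaaaacab
  | abcbacca

bbb->aa; caa->; cac->; cbc->cb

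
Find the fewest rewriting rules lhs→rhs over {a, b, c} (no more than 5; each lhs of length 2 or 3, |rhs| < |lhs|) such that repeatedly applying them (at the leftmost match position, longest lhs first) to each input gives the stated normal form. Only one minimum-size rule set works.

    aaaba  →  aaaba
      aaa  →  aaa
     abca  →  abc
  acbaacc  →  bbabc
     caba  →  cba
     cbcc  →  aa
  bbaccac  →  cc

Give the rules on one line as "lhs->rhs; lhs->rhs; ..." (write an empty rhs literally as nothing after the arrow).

  | aaaba
  | aaa
  | abca => abc
  | acbaacc => bbaacc => bbabc

ac->b; bcc->cc; ca->c; ccc->aa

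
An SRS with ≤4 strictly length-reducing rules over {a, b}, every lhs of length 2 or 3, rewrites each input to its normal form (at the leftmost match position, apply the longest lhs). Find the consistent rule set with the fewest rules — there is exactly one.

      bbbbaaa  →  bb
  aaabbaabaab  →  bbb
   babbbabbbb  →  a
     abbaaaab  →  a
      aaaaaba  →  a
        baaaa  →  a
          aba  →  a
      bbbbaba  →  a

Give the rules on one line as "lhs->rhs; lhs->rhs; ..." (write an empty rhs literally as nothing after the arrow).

aa->a; aaa->bb; ab->a; ba->a

  | bbbbaaa => bbbaaa => bbaaa => baaa => aaa => bb
  | aaabbaabaab => bbbbaabaab => bbbaabaab => bbaabaab => baabaab => aabaab => abaab => aaab => bbb
  | babbbabbbb => abbbabbbb => abbabbbb => ababbbb => aabbbb => abbbb => abbb => abb => ab => a
  | abbaaaab => abaaaab => aaaaab => bbaab => baab => aab => ab => a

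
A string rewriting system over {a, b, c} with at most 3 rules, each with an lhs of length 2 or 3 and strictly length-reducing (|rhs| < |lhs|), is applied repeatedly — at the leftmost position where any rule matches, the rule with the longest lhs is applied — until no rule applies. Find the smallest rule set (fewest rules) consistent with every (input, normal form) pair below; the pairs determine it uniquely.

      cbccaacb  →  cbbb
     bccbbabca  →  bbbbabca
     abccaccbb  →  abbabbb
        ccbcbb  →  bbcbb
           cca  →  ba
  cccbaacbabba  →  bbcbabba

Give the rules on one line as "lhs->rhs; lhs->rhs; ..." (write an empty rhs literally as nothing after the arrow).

  | cbccaacb => cbbaacb => cbccb => cbbb
  | bccbbabca => bbbbabca
  | abccaccbb => abbaccbb => abbabbb
  | ccbcbb => bbcbb

baa->c; cc->b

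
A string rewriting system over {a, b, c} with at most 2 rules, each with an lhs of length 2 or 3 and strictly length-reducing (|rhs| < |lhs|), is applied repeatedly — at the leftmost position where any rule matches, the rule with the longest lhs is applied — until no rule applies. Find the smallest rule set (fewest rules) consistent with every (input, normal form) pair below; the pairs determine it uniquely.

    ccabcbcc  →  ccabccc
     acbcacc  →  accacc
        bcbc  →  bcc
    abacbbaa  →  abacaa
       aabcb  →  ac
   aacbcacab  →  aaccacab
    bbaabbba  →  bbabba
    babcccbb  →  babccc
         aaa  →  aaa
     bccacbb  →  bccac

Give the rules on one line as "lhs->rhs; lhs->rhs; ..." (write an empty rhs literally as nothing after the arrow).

  | ccabcbcc => ccabccc
  | acbcacc => accacc
  | bcbc => bcc
  | abacbbaa => abacbaa => abacaa

aab->a; cb->c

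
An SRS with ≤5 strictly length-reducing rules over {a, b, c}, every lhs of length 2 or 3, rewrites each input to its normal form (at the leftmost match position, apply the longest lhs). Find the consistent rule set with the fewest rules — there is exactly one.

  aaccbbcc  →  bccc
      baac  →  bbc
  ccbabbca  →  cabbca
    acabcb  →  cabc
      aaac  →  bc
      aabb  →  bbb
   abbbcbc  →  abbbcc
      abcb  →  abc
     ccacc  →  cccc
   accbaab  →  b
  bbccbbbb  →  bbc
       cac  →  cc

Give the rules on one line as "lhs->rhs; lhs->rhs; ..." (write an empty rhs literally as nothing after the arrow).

  | aaccbbcc => bccbbcc => bcbcc => bccc
  | baac => bbc
  | ccbabbca => cabbca
  | acabcb => cabcb => cabc

aa->b; ac->c; bcb->bc; cb->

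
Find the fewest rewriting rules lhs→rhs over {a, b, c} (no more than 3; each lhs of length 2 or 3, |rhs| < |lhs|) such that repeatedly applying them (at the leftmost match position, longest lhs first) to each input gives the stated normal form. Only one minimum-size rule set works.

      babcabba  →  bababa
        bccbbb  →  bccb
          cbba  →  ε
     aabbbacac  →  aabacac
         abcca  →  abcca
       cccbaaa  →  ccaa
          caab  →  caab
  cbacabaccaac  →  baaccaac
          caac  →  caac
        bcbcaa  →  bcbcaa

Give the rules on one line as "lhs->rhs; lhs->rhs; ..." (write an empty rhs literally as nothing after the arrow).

  | babcabba => babbaba => bababa
  | bccbbb => bccbb => bccb
  | cbba => cba => ε
  | aabbbacac => aabbacac => aabacac

bb->b; cab->ba; cba->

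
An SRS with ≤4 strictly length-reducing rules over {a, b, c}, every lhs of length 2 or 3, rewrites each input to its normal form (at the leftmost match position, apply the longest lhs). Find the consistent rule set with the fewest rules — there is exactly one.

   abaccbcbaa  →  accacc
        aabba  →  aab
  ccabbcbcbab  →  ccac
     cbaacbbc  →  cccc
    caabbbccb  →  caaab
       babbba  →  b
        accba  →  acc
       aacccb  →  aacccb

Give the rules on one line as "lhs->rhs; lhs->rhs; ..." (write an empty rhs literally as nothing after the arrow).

  | abaccbcbaa => accbcbaa => accabaa => accacc
  | aabba => aab
  | ccabbcbcbab => ccababcbab => ccacbab => ccac
  | cbaacbbc => ccccbbc => ccccba => cccc

ba->; baa->cc; bab->; bc->a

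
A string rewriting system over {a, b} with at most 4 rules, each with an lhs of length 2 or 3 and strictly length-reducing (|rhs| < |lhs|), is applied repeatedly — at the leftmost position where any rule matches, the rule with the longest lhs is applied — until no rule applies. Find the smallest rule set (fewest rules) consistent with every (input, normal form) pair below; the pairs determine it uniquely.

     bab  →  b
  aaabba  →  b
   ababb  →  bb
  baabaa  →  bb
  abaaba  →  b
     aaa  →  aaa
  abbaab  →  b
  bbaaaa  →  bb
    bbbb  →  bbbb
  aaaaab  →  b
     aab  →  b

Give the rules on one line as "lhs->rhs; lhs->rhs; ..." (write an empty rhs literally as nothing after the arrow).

ab->b; abb->ba; ba->; baa->b

  | bab => b
  | aaabba => aabaa => abaa => baa => b
  | ababb => babb => bb
  | baabaa => bbaa => bb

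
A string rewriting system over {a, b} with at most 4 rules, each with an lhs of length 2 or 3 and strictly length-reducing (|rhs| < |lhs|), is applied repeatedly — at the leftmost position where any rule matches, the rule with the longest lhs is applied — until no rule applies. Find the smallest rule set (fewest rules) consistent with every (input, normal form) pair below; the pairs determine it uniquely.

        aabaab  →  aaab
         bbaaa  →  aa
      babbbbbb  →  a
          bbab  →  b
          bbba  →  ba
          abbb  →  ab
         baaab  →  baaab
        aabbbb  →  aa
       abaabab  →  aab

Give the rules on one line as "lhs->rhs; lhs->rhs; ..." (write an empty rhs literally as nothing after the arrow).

aba->a; bab->ab; bb->; bba->

  | aabaab => aaab
  | bbaaa => aa
  | babbbbbb => abbbbbb => abbbb => abb => a
  | bbab => b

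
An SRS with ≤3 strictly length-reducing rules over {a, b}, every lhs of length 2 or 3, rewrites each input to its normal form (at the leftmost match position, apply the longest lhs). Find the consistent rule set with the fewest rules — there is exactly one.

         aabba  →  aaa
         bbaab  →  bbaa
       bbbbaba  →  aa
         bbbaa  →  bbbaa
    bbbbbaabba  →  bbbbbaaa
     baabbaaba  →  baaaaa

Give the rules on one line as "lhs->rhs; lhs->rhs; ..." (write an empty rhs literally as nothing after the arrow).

  | aabba => aaba => aaa
  | bbaab => bbaa
  | bbbbaba => bbbaba => bbaba => baba => aba => aa
  | bbbaa

ab->a; bab->ab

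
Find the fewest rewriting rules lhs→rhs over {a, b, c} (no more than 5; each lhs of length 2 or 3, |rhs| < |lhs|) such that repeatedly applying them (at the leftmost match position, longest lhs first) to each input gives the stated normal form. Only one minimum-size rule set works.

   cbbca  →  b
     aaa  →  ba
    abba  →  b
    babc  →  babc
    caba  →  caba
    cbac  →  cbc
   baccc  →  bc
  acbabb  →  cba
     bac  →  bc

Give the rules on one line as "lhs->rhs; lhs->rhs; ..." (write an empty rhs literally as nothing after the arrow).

aa->b; ac->c; bb->; cc->a

  | cbbca => cca => aa => b
  | aaa => ba
  | abba => aa => b
  | babc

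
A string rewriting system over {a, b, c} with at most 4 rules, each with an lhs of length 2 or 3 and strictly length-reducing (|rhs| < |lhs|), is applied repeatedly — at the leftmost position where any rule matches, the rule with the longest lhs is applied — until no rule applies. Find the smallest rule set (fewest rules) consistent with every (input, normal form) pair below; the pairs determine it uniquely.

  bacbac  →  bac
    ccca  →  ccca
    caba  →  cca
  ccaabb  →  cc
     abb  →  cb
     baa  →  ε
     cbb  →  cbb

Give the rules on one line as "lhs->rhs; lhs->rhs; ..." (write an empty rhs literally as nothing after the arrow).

ab->c; acb->; baa->

  | bacbac => bac
  | ccca
  | caba => cca
  | ccaabb => ccacb => cc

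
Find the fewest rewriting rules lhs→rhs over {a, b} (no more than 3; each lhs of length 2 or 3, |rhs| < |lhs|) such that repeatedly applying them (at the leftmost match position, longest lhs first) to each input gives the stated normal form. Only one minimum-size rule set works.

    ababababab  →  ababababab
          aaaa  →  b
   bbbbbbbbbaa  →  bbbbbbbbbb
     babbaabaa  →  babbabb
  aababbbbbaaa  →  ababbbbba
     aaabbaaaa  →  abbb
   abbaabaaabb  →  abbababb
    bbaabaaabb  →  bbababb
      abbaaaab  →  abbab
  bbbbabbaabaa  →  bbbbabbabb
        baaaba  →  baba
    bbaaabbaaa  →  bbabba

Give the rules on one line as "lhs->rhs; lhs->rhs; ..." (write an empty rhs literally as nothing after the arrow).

aa->b; aaa->a; aab->ab

  | ababababab
  | aaaa => aa => b
  | bbbbbbbbbaa => bbbbbbbbbb
  | babbaabaa => babbabaa => babbabb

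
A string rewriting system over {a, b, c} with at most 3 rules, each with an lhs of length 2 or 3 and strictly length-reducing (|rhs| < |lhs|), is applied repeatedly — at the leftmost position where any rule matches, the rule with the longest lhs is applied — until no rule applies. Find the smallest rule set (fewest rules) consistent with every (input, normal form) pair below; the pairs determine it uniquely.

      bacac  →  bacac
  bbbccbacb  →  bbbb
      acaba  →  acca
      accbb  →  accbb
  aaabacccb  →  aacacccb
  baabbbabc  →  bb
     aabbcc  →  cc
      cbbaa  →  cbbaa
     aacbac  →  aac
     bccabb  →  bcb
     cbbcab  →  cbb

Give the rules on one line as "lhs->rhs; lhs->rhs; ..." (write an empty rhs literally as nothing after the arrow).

ab->c; acb->; bcc->b

  | bacac
  | bbbccbacb => bbbbacb => bbbb
  | acaba => acca
  | accbb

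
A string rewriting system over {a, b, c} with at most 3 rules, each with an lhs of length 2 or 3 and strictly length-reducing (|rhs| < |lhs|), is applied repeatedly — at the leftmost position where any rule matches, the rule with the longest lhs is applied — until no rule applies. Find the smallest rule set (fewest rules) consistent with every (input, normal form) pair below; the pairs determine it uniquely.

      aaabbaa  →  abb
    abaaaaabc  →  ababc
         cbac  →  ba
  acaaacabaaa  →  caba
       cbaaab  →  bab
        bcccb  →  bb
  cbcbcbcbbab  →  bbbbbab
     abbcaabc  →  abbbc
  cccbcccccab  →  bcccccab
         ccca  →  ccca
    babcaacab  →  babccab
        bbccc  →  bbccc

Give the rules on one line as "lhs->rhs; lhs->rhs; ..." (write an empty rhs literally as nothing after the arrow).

aa->; ac->a; cb->b

  | aaabbaa => abbaa => abb
  | abaaaaabc => abaaabc => ababc
  | cbac => bac => ba
  | acaaacabaaa => aaaacabaaa => aacabaaa => cabaaa => caba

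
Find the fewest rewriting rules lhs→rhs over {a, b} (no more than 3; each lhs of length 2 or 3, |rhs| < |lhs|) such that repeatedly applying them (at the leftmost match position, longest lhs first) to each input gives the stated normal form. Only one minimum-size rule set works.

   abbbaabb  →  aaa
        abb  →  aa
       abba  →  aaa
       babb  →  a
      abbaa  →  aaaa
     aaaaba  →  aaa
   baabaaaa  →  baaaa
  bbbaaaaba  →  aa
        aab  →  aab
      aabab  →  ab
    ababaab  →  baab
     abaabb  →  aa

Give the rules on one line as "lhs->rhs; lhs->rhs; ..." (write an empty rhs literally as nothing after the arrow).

  | abbbaabb => aabaabb => aabb => aaa
  | abb => aa
  | abba => aaa
  | babb => bb => a

aba->; bab->b; bb->a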